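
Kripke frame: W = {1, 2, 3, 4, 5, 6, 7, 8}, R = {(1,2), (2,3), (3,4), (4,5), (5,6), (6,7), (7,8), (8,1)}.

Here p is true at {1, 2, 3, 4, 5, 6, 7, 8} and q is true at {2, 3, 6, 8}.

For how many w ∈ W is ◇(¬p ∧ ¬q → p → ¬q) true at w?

1: successors {2}; ¬p ∧ ¬q → p → ¬q there: 2:T. ✓
2: successors {3}; ¬p ∧ ¬q → p → ¬q there: 3:T. ✓
3: successors {4}; ¬p ∧ ¬q → p → ¬q there: 4:T. ✓
4: successors {5}; ¬p ∧ ¬q → p → ¬q there: 5:T. ✓
5: successors {6}; ¬p ∧ ¬q → p → ¬q there: 6:T. ✓
6: successors {7}; ¬p ∧ ¬q → p → ¬q there: 7:T. ✓
7: successors {8}; ¬p ∧ ¬q → p → ¬q there: 8:T. ✓
8: successors {1}; ¬p ∧ ¬q → p → ¬q there: 1:T. ✓
Satisfying worlds: {1, 2, 3, 4, 5, 6, 7, 8}.

8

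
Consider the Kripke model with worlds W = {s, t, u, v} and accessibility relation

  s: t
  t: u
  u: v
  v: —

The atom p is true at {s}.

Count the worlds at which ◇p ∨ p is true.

s: ◇p is F, p is T. ✓
t: ◇p is F, p is F. ✗
u: ◇p is F, p is F. ✗
v: ◇p is F, p is F. ✗
Satisfying worlds: {s}.

1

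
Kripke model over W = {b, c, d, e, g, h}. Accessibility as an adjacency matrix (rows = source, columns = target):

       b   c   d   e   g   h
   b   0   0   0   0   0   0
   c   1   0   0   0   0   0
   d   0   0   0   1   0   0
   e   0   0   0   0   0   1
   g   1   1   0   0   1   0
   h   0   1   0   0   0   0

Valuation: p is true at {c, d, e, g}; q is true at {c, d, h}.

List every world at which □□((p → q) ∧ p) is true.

b: no successors, so □□((p → q) ∧ p) holds vacuously. ✓
c: successors {b}; □((p → q) ∧ p) there: b:T. ✓
d: successors {e}; □((p → q) ∧ p) there: e:F. ✗
e: successors {h}; □((p → q) ∧ p) there: h:T. ✓
g: successors {b, c, g}; □((p → q) ∧ p) there: b:T, c:F, g:F. ✗
h: successors {c}; □((p → q) ∧ p) there: c:F. ✗

{b, c, e}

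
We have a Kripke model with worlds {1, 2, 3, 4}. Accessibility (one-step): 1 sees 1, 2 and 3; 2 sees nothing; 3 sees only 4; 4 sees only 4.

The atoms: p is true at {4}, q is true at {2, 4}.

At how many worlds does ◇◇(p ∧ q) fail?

1: successors {1, 2, 3}; ◇(p ∧ q) there: 1:F, 2:F, 3:T. ✓
2: no successors, so ◇◇(p ∧ q) fails. ✗
3: successors {4}; ◇(p ∧ q) there: 4:T. ✓
4: successors {4}; ◇(p ∧ q) there: 4:T. ✓
Satisfying worlds: {1, 3, 4}.
So ◇◇(p ∧ q) fails at the other 1 world.

1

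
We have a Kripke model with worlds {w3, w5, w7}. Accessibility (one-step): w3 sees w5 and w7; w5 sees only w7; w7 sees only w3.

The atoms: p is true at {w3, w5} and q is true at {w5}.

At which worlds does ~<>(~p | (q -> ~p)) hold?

∅

w3: <>(~p | (q -> ~p)) is T. ✗
w5: <>(~p | (q -> ~p)) is T. ✗
w7: <>(~p | (q -> ~p)) is T. ✗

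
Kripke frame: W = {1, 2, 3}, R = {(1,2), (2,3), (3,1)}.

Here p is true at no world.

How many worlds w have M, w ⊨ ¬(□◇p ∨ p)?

3

1: □◇p ∨ p is F. ✓
2: □◇p ∨ p is F. ✓
3: □◇p ∨ p is F. ✓
Satisfying worlds: {1, 2, 3}.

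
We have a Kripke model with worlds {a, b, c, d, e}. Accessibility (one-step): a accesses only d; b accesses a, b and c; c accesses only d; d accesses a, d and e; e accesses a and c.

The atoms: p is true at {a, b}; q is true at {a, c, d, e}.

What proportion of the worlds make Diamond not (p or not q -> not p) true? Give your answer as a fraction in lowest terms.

3/5

a: successors {d}; not (p or not q -> not p) there: d:F. ✗
b: successors {a, b, c}; not (p or not q -> not p) there: a:T, b:T, c:F. ✓
c: successors {d}; not (p or not q -> not p) there: d:F. ✗
d: successors {a, d, e}; not (p or not q -> not p) there: a:T, d:F, e:F. ✓
e: successors {a, c}; not (p or not q -> not p) there: a:T, c:F. ✓
That's 3 of 5 worlds, so 3/5.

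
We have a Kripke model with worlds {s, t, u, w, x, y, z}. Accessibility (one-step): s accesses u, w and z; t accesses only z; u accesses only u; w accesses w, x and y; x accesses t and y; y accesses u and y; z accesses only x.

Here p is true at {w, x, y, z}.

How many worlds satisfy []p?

s: successors {u, w, z}; p there: u:F, w:T, z:T. ✗
t: successors {z}; p there: z:T. ✓
u: successors {u}; p there: u:F. ✗
w: successors {w, x, y}; p there: w:T, x:T, y:T. ✓
x: successors {t, y}; p there: t:F, y:T. ✗
y: successors {u, y}; p there: u:F, y:T. ✗
z: successors {x}; p there: x:T. ✓
Satisfying worlds: {t, w, z}.

3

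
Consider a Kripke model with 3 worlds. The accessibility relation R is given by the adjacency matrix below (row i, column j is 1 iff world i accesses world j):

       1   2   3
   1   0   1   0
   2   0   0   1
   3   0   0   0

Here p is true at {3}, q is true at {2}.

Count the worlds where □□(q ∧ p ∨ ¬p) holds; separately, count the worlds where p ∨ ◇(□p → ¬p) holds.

For □□(q ∧ p ∨ ¬p):
1: successors {2}; □(q ∧ p ∨ ¬p) there: 2:F. ✗
2: successors {3}; □(q ∧ p ∨ ¬p) there: 3:T. ✓
3: no successors, so □□(q ∧ p ∨ ¬p) holds vacuously. ✓
— 2 worlds.
For p ∨ ◇(□p → ¬p):
1: p is F, ◇(□p → ¬p) is T. ✓
2: p is F, ◇(□p → ¬p) is F. ✗
3: p is T, ◇(□p → ¬p) is F. ✓
— 2 worlds.

2 and 2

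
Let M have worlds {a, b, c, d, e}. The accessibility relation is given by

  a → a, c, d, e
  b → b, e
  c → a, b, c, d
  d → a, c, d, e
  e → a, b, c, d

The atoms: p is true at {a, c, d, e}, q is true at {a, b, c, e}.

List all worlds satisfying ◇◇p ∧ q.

{a, b, c, e}

a: ◇◇p is T, q is T. ✓
b: ◇◇p is T, q is T. ✓
c: ◇◇p is T, q is T. ✓
d: ◇◇p is T, q is F. ✗
e: ◇◇p is T, q is T. ✓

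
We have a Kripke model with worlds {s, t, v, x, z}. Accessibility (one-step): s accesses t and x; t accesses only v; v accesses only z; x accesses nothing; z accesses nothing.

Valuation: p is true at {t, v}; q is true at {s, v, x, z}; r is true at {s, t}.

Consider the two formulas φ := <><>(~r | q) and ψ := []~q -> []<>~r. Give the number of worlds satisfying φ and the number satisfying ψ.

For <><>(~r | q):
s: successors {t, x}; <>(~r | q) there: t:T, x:F. ✓
t: successors {v}; <>(~r | q) there: v:T. ✓
v: successors {z}; <>(~r | q) there: z:F. ✗
x: no successors, so <><>(~r | q) fails. ✗
z: no successors, so <><>(~r | q) fails. ✗
— 2 worlds.
For []~q -> []<>~r:
s: []~q is F, []<>~r is F. ✓
t: []~q is F, []<>~r is T. ✓
v: []~q is F, []<>~r is F. ✓
x: []~q is T, []<>~r is T. ✓
z: []~q is T, []<>~r is T. ✓
— 5 worlds.

2 and 5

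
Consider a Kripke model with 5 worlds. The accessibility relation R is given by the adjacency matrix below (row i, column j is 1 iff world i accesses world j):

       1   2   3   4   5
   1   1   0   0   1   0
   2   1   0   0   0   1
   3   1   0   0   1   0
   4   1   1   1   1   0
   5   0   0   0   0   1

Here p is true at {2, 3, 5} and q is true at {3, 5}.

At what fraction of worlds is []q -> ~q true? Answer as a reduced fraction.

1: []q is F, ~q is T. ✓
2: []q is F, ~q is T. ✓
3: []q is F, ~q is F. ✓
4: []q is F, ~q is T. ✓
5: []q is T, ~q is F. ✗
That's 4 of 5 worlds, so 4/5.

4/5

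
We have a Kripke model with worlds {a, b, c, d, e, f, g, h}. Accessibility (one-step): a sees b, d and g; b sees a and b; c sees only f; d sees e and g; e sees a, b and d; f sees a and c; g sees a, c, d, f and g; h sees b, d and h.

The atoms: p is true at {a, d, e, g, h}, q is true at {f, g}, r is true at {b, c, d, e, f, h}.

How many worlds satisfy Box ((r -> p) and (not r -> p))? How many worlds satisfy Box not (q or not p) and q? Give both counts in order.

1 and 0

For Box ((r -> p) and (not r -> p)):
a: successors {b, d, g}; (r -> p) and (not r -> p) there: b:F, d:T, g:T. ✗
b: successors {a, b}; (r -> p) and (not r -> p) there: a:T, b:F. ✗
c: successors {f}; (r -> p) and (not r -> p) there: f:F. ✗
d: successors {e, g}; (r -> p) and (not r -> p) there: e:T, g:T. ✓
e: successors {a, b, d}; (r -> p) and (not r -> p) there: a:T, b:F, d:T. ✗
f: successors {a, c}; (r -> p) and (not r -> p) there: a:T, c:F. ✗
g: successors {a, c, d, f, g}; (r -> p) and (not r -> p) there: a:T, c:F, d:T, f:F, g:T. ✗
h: successors {b, d, h}; (r -> p) and (not r -> p) there: b:F, d:T, h:T. ✗
— 1 world.
For Box not (q or not p) and q:
a: Box not (q or not p) is F, q is F. ✗
b: Box not (q or not p) is F, q is F. ✗
c: Box not (q or not p) is F, q is F. ✗
d: Box not (q or not p) is F, q is F. ✗
e: Box not (q or not p) is F, q is F. ✗
f: Box not (q or not p) is F, q is T. ✗
g: Box not (q or not p) is F, q is T. ✗
h: Box not (q or not p) is F, q is F. ✗
— 0 worlds.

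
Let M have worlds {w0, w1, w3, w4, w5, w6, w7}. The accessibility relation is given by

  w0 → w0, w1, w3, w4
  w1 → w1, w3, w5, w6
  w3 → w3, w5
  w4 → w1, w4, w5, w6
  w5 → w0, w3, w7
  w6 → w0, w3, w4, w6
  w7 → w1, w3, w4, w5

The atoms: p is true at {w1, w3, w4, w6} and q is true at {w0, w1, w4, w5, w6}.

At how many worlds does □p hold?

0

w0: successors {w0, w1, w3, w4}; p there: w0:F, w1:T, w3:T, w4:T. ✗
w1: successors {w1, w3, w5, w6}; p there: w1:T, w3:T, w5:F, w6:T. ✗
w3: successors {w3, w5}; p there: w3:T, w5:F. ✗
w4: successors {w1, w4, w5, w6}; p there: w1:T, w4:T, w5:F, w6:T. ✗
w5: successors {w0, w3, w7}; p there: w0:F, w3:T, w7:F. ✗
w6: successors {w0, w3, w4, w6}; p there: w0:F, w3:T, w4:T, w6:T. ✗
w7: successors {w1, w3, w4, w5}; p there: w1:T, w3:T, w4:T, w5:F. ✗
Satisfying worlds: ∅.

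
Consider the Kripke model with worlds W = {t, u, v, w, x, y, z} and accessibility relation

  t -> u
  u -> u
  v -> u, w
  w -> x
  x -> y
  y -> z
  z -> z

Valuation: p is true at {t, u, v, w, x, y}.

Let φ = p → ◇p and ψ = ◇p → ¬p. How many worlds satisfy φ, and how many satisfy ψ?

For p → ◇p:
t: p is T, ◇p is T. ✓
u: p is T, ◇p is T. ✓
v: p is T, ◇p is T. ✓
w: p is T, ◇p is T. ✓
x: p is T, ◇p is T. ✓
y: p is T, ◇p is F. ✗
z: p is F, ◇p is F. ✓
— 6 worlds.
For ◇p → ¬p:
t: ◇p is T, ¬p is F. ✗
u: ◇p is T, ¬p is F. ✗
v: ◇p is T, ¬p is F. ✗
w: ◇p is T, ¬p is F. ✗
x: ◇p is T, ¬p is F. ✗
y: ◇p is F, ¬p is F. ✓
z: ◇p is F, ¬p is T. ✓
— 2 worlds.

6 and 2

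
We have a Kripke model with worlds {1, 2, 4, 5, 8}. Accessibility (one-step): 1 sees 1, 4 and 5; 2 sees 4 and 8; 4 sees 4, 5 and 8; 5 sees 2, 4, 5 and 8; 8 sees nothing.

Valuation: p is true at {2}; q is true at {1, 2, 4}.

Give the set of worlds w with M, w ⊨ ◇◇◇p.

{1, 2, 4, 5}

1: successors {1, 4, 5}; ◇◇p there: 1:T, 4:T, 5:T. ✓
2: successors {4, 8}; ◇◇p there: 4:T, 8:F. ✓
4: successors {4, 5, 8}; ◇◇p there: 4:T, 5:T, 8:F. ✓
5: successors {2, 4, 5, 8}; ◇◇p there: 2:F, 4:T, 5:T, 8:F. ✓
8: no successors, so ◇◇◇p fails. ✗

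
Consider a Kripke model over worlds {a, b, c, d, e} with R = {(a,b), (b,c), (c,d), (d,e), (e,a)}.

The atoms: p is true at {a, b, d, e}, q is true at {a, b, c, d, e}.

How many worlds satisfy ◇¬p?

1

a: successors {b}; ¬p there: b:F. ✗
b: successors {c}; ¬p there: c:T. ✓
c: successors {d}; ¬p there: d:F. ✗
d: successors {e}; ¬p there: e:F. ✗
e: successors {a}; ¬p there: a:F. ✗
Satisfying worlds: {b}.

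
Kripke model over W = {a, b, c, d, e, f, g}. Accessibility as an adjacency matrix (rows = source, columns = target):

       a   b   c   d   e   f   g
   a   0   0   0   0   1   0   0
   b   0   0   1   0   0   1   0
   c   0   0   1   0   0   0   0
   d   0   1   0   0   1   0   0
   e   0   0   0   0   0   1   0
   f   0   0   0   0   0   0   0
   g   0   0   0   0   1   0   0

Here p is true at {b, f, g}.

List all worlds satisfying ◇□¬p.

{b, c, e}

a: successors {e}; □¬p there: e:F. ✗
b: successors {c, f}; □¬p there: c:T, f:T. ✓
c: successors {c}; □¬p there: c:T. ✓
d: successors {b, e}; □¬p there: b:F, e:F. ✗
e: successors {f}; □¬p there: f:T. ✓
f: no successors, so ◇□¬p fails. ✗
g: successors {e}; □¬p there: e:F. ✗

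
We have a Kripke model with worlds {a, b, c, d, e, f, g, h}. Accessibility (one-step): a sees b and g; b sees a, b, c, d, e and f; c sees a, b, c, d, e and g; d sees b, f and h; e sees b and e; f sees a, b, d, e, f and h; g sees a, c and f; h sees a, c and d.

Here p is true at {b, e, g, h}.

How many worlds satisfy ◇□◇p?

6

a: successors {b, g}; □◇p there: b:T, g:T. ✓
b: successors {a, b, c, d, e, f}; □◇p there: a:F, b:T, c:F, d:F, e:T, f:F. ✓
c: successors {a, b, c, d, e, g}; □◇p there: a:F, b:T, c:F, d:F, e:T, g:T. ✓
d: successors {b, f, h}; □◇p there: b:T, f:F, h:T. ✓
e: successors {b, e}; □◇p there: b:T, e:T. ✓
f: successors {a, b, d, e, f, h}; □◇p there: a:F, b:T, d:F, e:T, f:F, h:T. ✓
g: successors {a, c, f}; □◇p there: a:F, c:F, f:F. ✗
h: successors {a, c, d}; □◇p there: a:F, c:F, d:F. ✗
Satisfying worlds: {a, b, c, d, e, f}.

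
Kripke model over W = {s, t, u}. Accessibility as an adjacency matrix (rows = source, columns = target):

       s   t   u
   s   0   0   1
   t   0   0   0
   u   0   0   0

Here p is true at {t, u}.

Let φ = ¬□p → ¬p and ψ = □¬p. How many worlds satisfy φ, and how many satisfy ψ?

3 and 2

For ¬□p → ¬p:
s: ¬□p is F, ¬p is T. ✓
t: ¬□p is F, ¬p is F. ✓
u: ¬□p is F, ¬p is F. ✓
— 3 worlds.
For □¬p:
s: successors {u}; ¬p there: u:F. ✗
t: no successors, so □¬p holds vacuously. ✓
u: no successors, so □¬p holds vacuously. ✓
— 2 worlds.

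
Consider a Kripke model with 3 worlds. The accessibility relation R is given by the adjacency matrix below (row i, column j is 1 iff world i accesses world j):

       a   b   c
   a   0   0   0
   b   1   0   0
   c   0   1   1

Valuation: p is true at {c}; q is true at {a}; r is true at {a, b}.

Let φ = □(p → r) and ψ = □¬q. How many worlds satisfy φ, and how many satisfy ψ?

For □(p → r):
a: no successors, so □(p → r) holds vacuously. ✓
b: successors {a}; p → r there: a:T. ✓
c: successors {b, c}; p → r there: b:T, c:F. ✗
— 2 worlds.
For □¬q:
a: no successors, so □¬q holds vacuously. ✓
b: successors {a}; ¬q there: a:F. ✗
c: successors {b, c}; ¬q there: b:T, c:T. ✓
— 2 worlds.

2 and 2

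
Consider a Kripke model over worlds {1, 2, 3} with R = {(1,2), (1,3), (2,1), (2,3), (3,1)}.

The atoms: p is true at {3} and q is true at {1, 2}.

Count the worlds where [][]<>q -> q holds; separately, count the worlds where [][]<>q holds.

For [][]<>q -> q:
1: [][]<>q is T, q is T. ✓
2: [][]<>q is T, q is T. ✓
3: [][]<>q is T, q is F. ✗
— 2 worlds.
For [][]<>q:
1: successors {2, 3}; []<>q there: 2:T, 3:T. ✓
2: successors {1, 3}; []<>q there: 1:T, 3:T. ✓
3: successors {1}; []<>q there: 1:T. ✓
— 3 worlds.

2 and 3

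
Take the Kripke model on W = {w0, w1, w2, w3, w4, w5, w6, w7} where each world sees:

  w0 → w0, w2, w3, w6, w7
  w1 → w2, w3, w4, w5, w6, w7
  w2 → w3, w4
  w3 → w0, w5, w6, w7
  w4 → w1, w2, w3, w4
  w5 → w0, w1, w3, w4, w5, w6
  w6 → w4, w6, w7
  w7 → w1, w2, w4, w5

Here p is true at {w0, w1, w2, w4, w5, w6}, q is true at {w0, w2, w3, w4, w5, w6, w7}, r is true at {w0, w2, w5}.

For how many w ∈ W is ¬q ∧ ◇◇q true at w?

1

w0: ¬q is F, ◇◇q is T. ✗
w1: ¬q is T, ◇◇q is T. ✓
w2: ¬q is F, ◇◇q is T. ✗
w3: ¬q is F, ◇◇q is T. ✗
w4: ¬q is F, ◇◇q is T. ✗
w5: ¬q is F, ◇◇q is T. ✗
w6: ¬q is F, ◇◇q is T. ✗
w7: ¬q is F, ◇◇q is T. ✗
Satisfying worlds: {w1}.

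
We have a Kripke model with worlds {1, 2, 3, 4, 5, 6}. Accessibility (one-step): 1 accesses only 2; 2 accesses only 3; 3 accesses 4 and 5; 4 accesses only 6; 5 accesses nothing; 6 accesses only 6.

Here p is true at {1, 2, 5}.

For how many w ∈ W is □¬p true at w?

1: successors {2}; ¬p there: 2:F. ✗
2: successors {3}; ¬p there: 3:T. ✓
3: successors {4, 5}; ¬p there: 4:T, 5:F. ✗
4: successors {6}; ¬p there: 6:T. ✓
5: no successors, so □¬p holds vacuously. ✓
6: successors {6}; ¬p there: 6:T. ✓
Satisfying worlds: {2, 4, 5, 6}.

4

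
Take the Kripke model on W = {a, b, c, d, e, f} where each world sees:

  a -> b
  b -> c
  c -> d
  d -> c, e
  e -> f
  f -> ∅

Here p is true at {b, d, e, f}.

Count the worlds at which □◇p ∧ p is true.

a: □◇p is F, p is F. ✗
b: □◇p is T, p is T. ✓
c: □◇p is T, p is F. ✗
d: □◇p is T, p is T. ✓
e: □◇p is F, p is T. ✗
f: □◇p is T, p is T. ✓
Satisfying worlds: {b, d, f}.

3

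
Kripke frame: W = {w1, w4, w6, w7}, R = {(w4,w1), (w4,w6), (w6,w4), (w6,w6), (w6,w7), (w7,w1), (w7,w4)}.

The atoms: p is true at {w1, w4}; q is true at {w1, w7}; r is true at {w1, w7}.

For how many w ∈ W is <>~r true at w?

w1: no successors, so <>~r fails. ✗
w4: successors {w1, w6}; ~r there: w1:F, w6:T. ✓
w6: successors {w4, w6, w7}; ~r there: w4:T, w6:T, w7:F. ✓
w7: successors {w1, w4}; ~r there: w1:F, w4:T. ✓
Satisfying worlds: {w4, w6, w7}.

3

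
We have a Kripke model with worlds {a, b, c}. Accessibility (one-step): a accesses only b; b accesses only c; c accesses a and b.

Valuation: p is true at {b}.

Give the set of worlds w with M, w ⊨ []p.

a: successors {b}; p there: b:T. ✓
b: successors {c}; p there: c:F. ✗
c: successors {a, b}; p there: a:F, b:T. ✗

{a}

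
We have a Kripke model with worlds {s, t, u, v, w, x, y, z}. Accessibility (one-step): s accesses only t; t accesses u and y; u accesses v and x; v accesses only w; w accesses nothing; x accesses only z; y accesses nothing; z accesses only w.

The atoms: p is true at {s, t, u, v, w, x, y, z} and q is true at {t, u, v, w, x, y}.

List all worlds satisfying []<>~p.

{w, y}

s: successors {t}; <>~p there: t:F. ✗
t: successors {u, y}; <>~p there: u:F, y:F. ✗
u: successors {v, x}; <>~p there: v:F, x:F. ✗
v: successors {w}; <>~p there: w:F. ✗
w: no successors, so []<>~p holds vacuously. ✓
x: successors {z}; <>~p there: z:F. ✗
y: no successors, so []<>~p holds vacuously. ✓
z: successors {w}; <>~p there: w:F. ✗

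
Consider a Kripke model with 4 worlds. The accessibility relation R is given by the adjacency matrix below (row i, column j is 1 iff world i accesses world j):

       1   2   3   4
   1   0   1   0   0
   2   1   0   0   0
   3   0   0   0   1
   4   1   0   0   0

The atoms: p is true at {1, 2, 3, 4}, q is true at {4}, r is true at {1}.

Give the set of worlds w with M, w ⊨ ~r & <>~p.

1: ~r is F, <>~p is F. ✗
2: ~r is T, <>~p is F. ✗
3: ~r is T, <>~p is F. ✗
4: ~r is T, <>~p is F. ✗

∅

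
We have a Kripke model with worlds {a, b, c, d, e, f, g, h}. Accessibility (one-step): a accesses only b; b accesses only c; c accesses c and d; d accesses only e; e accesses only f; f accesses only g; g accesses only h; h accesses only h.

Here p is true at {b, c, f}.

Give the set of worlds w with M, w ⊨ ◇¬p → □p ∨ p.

{a, b, c, e, f}

a: ◇¬p is F, □p ∨ p is T. ✓
b: ◇¬p is F, □p ∨ p is T. ✓
c: ◇¬p is T, □p ∨ p is T. ✓
d: ◇¬p is T, □p ∨ p is F. ✗
e: ◇¬p is F, □p ∨ p is T. ✓
f: ◇¬p is T, □p ∨ p is T. ✓
g: ◇¬p is T, □p ∨ p is F. ✗
h: ◇¬p is T, □p ∨ p is F. ✗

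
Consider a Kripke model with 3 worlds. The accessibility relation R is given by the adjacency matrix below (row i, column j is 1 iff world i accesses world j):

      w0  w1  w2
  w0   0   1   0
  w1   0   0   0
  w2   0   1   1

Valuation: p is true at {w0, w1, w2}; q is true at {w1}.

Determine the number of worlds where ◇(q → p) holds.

2

w0: successors {w1}; q → p there: w1:T. ✓
w1: no successors, so ◇(q → p) fails. ✗
w2: successors {w1, w2}; q → p there: w1:T, w2:T. ✓
Satisfying worlds: {w0, w2}.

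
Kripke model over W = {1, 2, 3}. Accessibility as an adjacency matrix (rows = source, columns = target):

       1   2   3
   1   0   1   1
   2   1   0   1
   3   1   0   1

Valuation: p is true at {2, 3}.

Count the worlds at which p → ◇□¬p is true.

1: p is F, ◇□¬p is F. ✓
2: p is T, ◇□¬p is F. ✗
3: p is T, ◇□¬p is F. ✗
Satisfying worlds: {1}.

1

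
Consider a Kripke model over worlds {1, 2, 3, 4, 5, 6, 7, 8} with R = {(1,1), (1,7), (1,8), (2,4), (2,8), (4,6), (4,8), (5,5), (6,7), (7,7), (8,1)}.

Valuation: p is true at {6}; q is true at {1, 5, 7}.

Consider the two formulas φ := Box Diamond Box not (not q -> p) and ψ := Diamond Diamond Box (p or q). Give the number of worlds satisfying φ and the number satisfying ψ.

1 and 7

For Box Diamond Box not (not q -> p):
1: successors {1, 7, 8}; Diamond Box not (not q -> p) there: 1:F, 7:F, 8:F. ✗
2: successors {4, 8}; Diamond Box not (not q -> p) there: 4:F, 8:F. ✗
3: no successors, so Box Diamond Box not (not q -> p) holds vacuously. ✓
4: successors {6, 8}; Diamond Box not (not q -> p) there: 6:F, 8:F. ✗
5: successors {5}; Diamond Box not (not q -> p) there: 5:F. ✗
6: successors {7}; Diamond Box not (not q -> p) there: 7:F. ✗
7: successors {7}; Diamond Box not (not q -> p) there: 7:F. ✗
8: successors {1}; Diamond Box not (not q -> p) there: 1:F. ✗
— 1 world.
For Diamond Diamond Box (p or q):
1: successors {1, 7, 8}; Diamond Box (p or q) there: 1:T, 7:T, 8:F. ✓
2: successors {4, 8}; Diamond Box (p or q) there: 4:T, 8:F. ✓
3: no successors, so Diamond Diamond Box (p or q) fails. ✗
4: successors {6, 8}; Diamond Box (p or q) there: 6:T, 8:F. ✓
5: successors {5}; Diamond Box (p or q) there: 5:T. ✓
6: successors {7}; Diamond Box (p or q) there: 7:T. ✓
7: successors {7}; Diamond Box (p or q) there: 7:T. ✓
8: successors {1}; Diamond Box (p or q) there: 1:T. ✓
— 7 worlds.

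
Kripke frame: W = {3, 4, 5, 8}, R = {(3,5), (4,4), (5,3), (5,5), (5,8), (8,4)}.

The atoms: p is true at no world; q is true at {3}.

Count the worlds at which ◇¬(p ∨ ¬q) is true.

1

3: successors {5}; ¬(p ∨ ¬q) there: 5:F. ✗
4: successors {4}; ¬(p ∨ ¬q) there: 4:F. ✗
5: successors {3, 5, 8}; ¬(p ∨ ¬q) there: 3:T, 5:F, 8:F. ✓
8: successors {4}; ¬(p ∨ ¬q) there: 4:F. ✗
Satisfying worlds: {5}.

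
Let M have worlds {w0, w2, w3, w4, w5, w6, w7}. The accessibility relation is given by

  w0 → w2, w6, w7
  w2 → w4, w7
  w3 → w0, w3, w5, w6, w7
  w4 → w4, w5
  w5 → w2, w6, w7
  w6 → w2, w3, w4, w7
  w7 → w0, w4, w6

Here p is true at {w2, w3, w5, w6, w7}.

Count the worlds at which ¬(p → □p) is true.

w0: p → □p is T. ✗
w2: p → □p is F. ✓
w3: p → □p is F. ✓
w4: p → □p is T. ✗
w5: p → □p is T. ✗
w6: p → □p is F. ✓
w7: p → □p is F. ✓
Satisfying worlds: {w2, w3, w6, w7}.

4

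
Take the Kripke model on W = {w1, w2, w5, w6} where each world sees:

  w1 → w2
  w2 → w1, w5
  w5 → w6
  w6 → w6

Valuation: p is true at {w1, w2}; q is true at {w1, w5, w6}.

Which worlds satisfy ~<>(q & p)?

w1: <>(q & p) is F. ✓
w2: <>(q & p) is T. ✗
w5: <>(q & p) is F. ✓
w6: <>(q & p) is F. ✓

{w1, w5, w6}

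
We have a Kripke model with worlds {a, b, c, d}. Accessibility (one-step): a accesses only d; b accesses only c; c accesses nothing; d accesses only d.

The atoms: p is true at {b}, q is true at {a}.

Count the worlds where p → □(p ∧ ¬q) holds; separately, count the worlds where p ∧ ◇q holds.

For p → □(p ∧ ¬q):
a: p is F, □(p ∧ ¬q) is F. ✓
b: p is T, □(p ∧ ¬q) is F. ✗
c: p is F, □(p ∧ ¬q) is T. ✓
d: p is F, □(p ∧ ¬q) is F. ✓
— 3 worlds.
For p ∧ ◇q:
a: p is F, ◇q is F. ✗
b: p is T, ◇q is F. ✗
c: p is F, ◇q is F. ✗
d: p is F, ◇q is F. ✗
— 0 worlds.

3 and 0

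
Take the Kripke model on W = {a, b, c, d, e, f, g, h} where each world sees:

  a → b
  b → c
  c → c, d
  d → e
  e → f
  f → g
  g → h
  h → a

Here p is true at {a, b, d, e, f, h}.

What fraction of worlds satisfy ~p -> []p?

7/8

a: ~p is F, []p is T. ✓
b: ~p is F, []p is F. ✓
c: ~p is T, []p is F. ✗
d: ~p is F, []p is T. ✓
e: ~p is F, []p is T. ✓
f: ~p is F, []p is F. ✓
g: ~p is T, []p is T. ✓
h: ~p is F, []p is T. ✓
That's 7 of 8 worlds, so 7/8.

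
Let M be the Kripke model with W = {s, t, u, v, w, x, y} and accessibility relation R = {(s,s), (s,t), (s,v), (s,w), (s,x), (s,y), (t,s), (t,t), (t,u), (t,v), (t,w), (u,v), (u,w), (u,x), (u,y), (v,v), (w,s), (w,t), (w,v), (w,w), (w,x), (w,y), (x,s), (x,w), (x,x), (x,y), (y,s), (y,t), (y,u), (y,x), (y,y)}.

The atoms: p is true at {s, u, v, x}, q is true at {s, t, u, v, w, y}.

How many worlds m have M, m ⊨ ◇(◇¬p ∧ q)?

6

s: successors {s, t, v, w, x, y}; ◇¬p ∧ q there: s:T, t:T, v:F, w:T, x:F, y:T. ✓
t: successors {s, t, u, v, w}; ◇¬p ∧ q there: s:T, t:T, u:T, v:F, w:T. ✓
u: successors {v, w, x, y}; ◇¬p ∧ q there: v:F, w:T, x:F, y:T. ✓
v: successors {v}; ◇¬p ∧ q there: v:F. ✗
w: successors {s, t, v, w, x, y}; ◇¬p ∧ q there: s:T, t:T, v:F, w:T, x:F, y:T. ✓
x: successors {s, w, x, y}; ◇¬p ∧ q there: s:T, w:T, x:F, y:T. ✓
y: successors {s, t, u, x, y}; ◇¬p ∧ q there: s:T, t:T, u:T, x:F, y:T. ✓
Satisfying worlds: {s, t, u, w, x, y}.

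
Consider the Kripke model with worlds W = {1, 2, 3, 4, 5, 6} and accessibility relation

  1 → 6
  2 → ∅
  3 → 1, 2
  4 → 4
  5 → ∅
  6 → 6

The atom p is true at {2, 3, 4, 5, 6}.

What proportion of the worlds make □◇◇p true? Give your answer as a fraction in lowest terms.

5/6

1: successors {6}; ◇◇p there: 6:T. ✓
2: no successors, so □◇◇p holds vacuously. ✓
3: successors {1, 2}; ◇◇p there: 1:T, 2:F. ✗
4: successors {4}; ◇◇p there: 4:T. ✓
5: no successors, so □◇◇p holds vacuously. ✓
6: successors {6}; ◇◇p there: 6:T. ✓
That's 5 of 6 worlds, so 5/6.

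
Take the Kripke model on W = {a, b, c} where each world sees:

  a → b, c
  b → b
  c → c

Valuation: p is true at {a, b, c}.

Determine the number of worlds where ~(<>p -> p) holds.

a: <>p -> p is T. ✗
b: <>p -> p is T. ✗
c: <>p -> p is T. ✗
Satisfying worlds: ∅.

0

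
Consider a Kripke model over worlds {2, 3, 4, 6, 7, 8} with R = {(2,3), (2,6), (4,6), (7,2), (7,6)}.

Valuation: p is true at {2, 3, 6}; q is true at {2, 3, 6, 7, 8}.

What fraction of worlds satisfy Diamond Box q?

2: successors {3, 6}; Box q there: 3:T, 6:T. ✓
3: no successors, so Diamond Box q fails. ✗
4: successors {6}; Box q there: 6:T. ✓
6: no successors, so Diamond Box q fails. ✗
7: successors {2, 6}; Box q there: 2:T, 6:T. ✓
8: no successors, so Diamond Box q fails. ✗
That's 3 of 6 worlds, so 3/6 = 1/2.

1/2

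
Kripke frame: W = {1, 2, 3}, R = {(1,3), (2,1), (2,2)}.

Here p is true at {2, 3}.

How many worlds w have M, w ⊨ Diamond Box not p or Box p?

2

1: Diamond Box not p is T, Box p is T. ✓
2: Diamond Box not p is F, Box p is F. ✗
3: Diamond Box not p is F, Box p is T. ✓
Satisfying worlds: {1, 3}.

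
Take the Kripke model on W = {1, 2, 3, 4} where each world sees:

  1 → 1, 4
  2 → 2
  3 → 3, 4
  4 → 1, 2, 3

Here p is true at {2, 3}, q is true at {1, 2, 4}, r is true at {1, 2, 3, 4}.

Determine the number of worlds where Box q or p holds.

1: Box q is T, p is F. ✓
2: Box q is T, p is T. ✓
3: Box q is F, p is T. ✓
4: Box q is F, p is F. ✗
Satisfying worlds: {1, 2, 3}.

3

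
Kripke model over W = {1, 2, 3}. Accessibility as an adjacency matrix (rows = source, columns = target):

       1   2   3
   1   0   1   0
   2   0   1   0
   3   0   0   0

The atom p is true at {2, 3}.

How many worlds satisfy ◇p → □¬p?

1: ◇p is T, □¬p is F. ✗
2: ◇p is T, □¬p is F. ✗
3: ◇p is F, □¬p is T. ✓
Satisfying worlds: {3}.

1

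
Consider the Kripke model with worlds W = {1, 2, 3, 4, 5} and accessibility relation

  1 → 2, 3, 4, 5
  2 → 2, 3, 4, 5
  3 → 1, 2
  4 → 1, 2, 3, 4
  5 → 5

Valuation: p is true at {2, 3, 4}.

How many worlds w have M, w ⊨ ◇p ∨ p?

4

1: ◇p is T, p is F. ✓
2: ◇p is T, p is T. ✓
3: ◇p is T, p is T. ✓
4: ◇p is T, p is T. ✓
5: ◇p is F, p is F. ✗
Satisfying worlds: {1, 2, 3, 4}.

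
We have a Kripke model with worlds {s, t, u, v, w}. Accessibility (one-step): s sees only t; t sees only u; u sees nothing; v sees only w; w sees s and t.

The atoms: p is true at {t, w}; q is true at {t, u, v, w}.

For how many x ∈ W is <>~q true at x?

1

s: successors {t}; ~q there: t:F. ✗
t: successors {u}; ~q there: u:F. ✗
u: no successors, so <>~q fails. ✗
v: successors {w}; ~q there: w:F. ✗
w: successors {s, t}; ~q there: s:T, t:F. ✓
Satisfying worlds: {w}.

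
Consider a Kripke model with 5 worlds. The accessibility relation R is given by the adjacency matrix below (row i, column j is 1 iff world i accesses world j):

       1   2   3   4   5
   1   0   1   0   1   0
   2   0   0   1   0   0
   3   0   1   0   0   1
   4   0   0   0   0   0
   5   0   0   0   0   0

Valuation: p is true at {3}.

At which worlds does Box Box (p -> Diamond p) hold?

{2, 4, 5}

1: successors {2, 4}; Box (p -> Diamond p) there: 2:F, 4:T. ✗
2: successors {3}; Box (p -> Diamond p) there: 3:T. ✓
3: successors {2, 5}; Box (p -> Diamond p) there: 2:F, 5:T. ✗
4: no successors, so Box Box (p -> Diamond p) holds vacuously. ✓
5: no successors, so Box Box (p -> Diamond p) holds vacuously. ✓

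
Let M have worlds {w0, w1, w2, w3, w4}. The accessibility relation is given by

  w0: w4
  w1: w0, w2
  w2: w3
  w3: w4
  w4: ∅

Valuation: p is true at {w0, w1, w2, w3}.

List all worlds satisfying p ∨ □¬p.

{w0, w1, w2, w3, w4}

w0: p is T, □¬p is T. ✓
w1: p is T, □¬p is F. ✓
w2: p is T, □¬p is F. ✓
w3: p is T, □¬p is T. ✓
w4: p is F, □¬p is T. ✓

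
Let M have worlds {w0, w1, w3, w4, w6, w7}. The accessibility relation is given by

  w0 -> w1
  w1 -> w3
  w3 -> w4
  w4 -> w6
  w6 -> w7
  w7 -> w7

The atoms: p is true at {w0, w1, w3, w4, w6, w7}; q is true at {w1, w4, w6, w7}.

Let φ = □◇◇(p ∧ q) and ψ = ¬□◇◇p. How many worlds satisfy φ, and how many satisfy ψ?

6 and 0

For □◇◇(p ∧ q):
w0: successors {w1}; ◇◇(p ∧ q) there: w1:T. ✓
w1: successors {w3}; ◇◇(p ∧ q) there: w3:T. ✓
w3: successors {w4}; ◇◇(p ∧ q) there: w4:T. ✓
w4: successors {w6}; ◇◇(p ∧ q) there: w6:T. ✓
w6: successors {w7}; ◇◇(p ∧ q) there: w7:T. ✓
w7: successors {w7}; ◇◇(p ∧ q) there: w7:T. ✓
— 6 worlds.
For ¬□◇◇p:
w0: □◇◇p is T. ✗
w1: □◇◇p is T. ✗
w3: □◇◇p is T. ✗
w4: □◇◇p is T. ✗
w6: □◇◇p is T. ✗
w7: □◇◇p is T. ✗
— 0 worlds.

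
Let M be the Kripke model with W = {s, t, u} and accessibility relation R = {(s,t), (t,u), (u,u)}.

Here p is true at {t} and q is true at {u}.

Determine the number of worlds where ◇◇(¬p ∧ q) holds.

3

s: successors {t}; ◇(¬p ∧ q) there: t:T. ✓
t: successors {u}; ◇(¬p ∧ q) there: u:T. ✓
u: successors {u}; ◇(¬p ∧ q) there: u:T. ✓
Satisfying worlds: {s, t, u}.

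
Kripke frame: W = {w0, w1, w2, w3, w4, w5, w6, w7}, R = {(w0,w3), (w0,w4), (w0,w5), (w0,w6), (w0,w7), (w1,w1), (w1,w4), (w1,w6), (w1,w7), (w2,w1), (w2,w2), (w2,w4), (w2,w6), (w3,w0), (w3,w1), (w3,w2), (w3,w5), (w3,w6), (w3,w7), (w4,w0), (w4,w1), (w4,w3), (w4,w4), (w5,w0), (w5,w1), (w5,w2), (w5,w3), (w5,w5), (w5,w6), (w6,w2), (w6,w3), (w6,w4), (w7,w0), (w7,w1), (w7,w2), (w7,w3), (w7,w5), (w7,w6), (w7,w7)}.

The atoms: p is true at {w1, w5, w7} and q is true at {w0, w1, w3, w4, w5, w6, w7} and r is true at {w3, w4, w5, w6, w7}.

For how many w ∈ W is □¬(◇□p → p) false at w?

w0: successors {w3, w4, w5, w6, w7}; ¬(◇□p → p) there: w3:F, w4:F, w5:F, w6:F, w7:F. ✗
w1: successors {w1, w4, w6, w7}; ¬(◇□p → p) there: w1:F, w4:F, w6:F, w7:F. ✗
w2: successors {w1, w2, w4, w6}; ¬(◇□p → p) there: w1:F, w2:F, w4:F, w6:F. ✗
w3: successors {w0, w1, w2, w5, w6, w7}; ¬(◇□p → p) there: w0:F, w1:F, w2:F, w5:F, w6:F, w7:F. ✗
w4: successors {w0, w1, w3, w4}; ¬(◇□p → p) there: w0:F, w1:F, w3:F, w4:F. ✗
w5: successors {w0, w1, w2, w3, w5, w6}; ¬(◇□p → p) there: w0:F, w1:F, w2:F, w3:F, w5:F, w6:F. ✗
w6: successors {w2, w3, w4}; ¬(◇□p → p) there: w2:F, w3:F, w4:F. ✗
w7: successors {w0, w1, w2, w3, w5, w6, w7}; ¬(◇□p → p) there: w0:F, w1:F, w2:F, w3:F, w5:F, w6:F, w7:F. ✗
Satisfying worlds: ∅.
So □¬(◇□p → p) fails at the other 8 worlds.

8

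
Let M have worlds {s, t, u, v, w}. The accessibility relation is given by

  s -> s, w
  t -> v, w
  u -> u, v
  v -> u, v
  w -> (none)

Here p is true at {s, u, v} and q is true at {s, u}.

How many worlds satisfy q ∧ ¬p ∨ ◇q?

s: q ∧ ¬p is F, ◇q is T. ✓
t: q ∧ ¬p is F, ◇q is F. ✗
u: q ∧ ¬p is F, ◇q is T. ✓
v: q ∧ ¬p is F, ◇q is T. ✓
w: q ∧ ¬p is F, ◇q is F. ✗
Satisfying worlds: {s, u, v}.

3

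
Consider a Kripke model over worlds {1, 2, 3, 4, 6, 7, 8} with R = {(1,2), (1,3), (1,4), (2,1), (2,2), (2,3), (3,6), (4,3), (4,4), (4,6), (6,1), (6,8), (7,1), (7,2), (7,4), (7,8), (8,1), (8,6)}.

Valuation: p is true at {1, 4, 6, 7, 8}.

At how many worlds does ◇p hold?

7

1: successors {2, 3, 4}; p there: 2:F, 3:F, 4:T. ✓
2: successors {1, 2, 3}; p there: 1:T, 2:F, 3:F. ✓
3: successors {6}; p there: 6:T. ✓
4: successors {3, 4, 6}; p there: 3:F, 4:T, 6:T. ✓
6: successors {1, 8}; p there: 1:T, 8:T. ✓
7: successors {1, 2, 4, 8}; p there: 1:T, 2:F, 4:T, 8:T. ✓
8: successors {1, 6}; p there: 1:T, 6:T. ✓
Satisfying worlds: {1, 2, 3, 4, 6, 7, 8}.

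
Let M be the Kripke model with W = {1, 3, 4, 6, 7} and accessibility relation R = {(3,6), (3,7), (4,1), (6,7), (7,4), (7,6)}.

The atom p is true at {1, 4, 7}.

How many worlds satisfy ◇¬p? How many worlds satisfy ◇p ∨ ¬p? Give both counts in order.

2 and 4

For ◇¬p:
1: no successors, so ◇¬p fails. ✗
3: successors {6, 7}; ¬p there: 6:T, 7:F. ✓
4: successors {1}; ¬p there: 1:F. ✗
6: successors {7}; ¬p there: 7:F. ✗
7: successors {4, 6}; ¬p there: 4:F, 6:T. ✓
— 2 worlds.
For ◇p ∨ ¬p:
1: ◇p is F, ¬p is F. ✗
3: ◇p is T, ¬p is T. ✓
4: ◇p is T, ¬p is F. ✓
6: ◇p is T, ¬p is T. ✓
7: ◇p is T, ¬p is F. ✓
— 4 worlds.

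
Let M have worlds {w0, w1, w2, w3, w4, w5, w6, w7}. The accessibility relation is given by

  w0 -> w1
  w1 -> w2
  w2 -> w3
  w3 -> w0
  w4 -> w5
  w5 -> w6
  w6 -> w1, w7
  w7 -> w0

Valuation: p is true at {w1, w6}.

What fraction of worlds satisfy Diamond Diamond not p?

w0: successors {w1}; Diamond not p there: w1:T. ✓
w1: successors {w2}; Diamond not p there: w2:T. ✓
w2: successors {w3}; Diamond not p there: w3:T. ✓
w3: successors {w0}; Diamond not p there: w0:F. ✗
w4: successors {w5}; Diamond not p there: w5:F. ✗
w5: successors {w6}; Diamond not p there: w6:T. ✓
w6: successors {w1, w7}; Diamond not p there: w1:T, w7:T. ✓
w7: successors {w0}; Diamond not p there: w0:F. ✗
That's 5 of 8 worlds, so 5/8.

5/8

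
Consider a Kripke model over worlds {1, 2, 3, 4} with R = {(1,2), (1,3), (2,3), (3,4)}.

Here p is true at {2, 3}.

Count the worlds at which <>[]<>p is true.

1

1: successors {2, 3}; []<>p there: 2:F, 3:F. ✗
2: successors {3}; []<>p there: 3:F. ✗
3: successors {4}; []<>p there: 4:T. ✓
4: no successors, so <>[]<>p fails. ✗
Satisfying worlds: {3}.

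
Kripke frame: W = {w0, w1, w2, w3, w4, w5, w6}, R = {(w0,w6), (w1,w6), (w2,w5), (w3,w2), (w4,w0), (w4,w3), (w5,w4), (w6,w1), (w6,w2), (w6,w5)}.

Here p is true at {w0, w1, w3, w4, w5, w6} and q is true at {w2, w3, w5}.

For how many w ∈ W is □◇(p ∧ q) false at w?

3

w0: successors {w6}; ◇(p ∧ q) there: w6:T. ✓
w1: successors {w6}; ◇(p ∧ q) there: w6:T. ✓
w2: successors {w5}; ◇(p ∧ q) there: w5:F. ✗
w3: successors {w2}; ◇(p ∧ q) there: w2:T. ✓
w4: successors {w0, w3}; ◇(p ∧ q) there: w0:F, w3:F. ✗
w5: successors {w4}; ◇(p ∧ q) there: w4:T. ✓
w6: successors {w1, w2, w5}; ◇(p ∧ q) there: w1:F, w2:T, w5:F. ✗
Satisfying worlds: {w0, w1, w3, w5}.
So □◇(p ∧ q) fails at the other 3 worlds.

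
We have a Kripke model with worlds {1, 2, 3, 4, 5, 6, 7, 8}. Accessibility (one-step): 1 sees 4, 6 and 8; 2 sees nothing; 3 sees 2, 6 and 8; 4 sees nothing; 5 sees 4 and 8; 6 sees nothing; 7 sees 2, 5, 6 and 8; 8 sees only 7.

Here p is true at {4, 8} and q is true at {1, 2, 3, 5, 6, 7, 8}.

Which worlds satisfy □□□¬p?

1: successors {4, 6, 8}; □□¬p there: 4:T, 6:T, 8:F. ✗
2: no successors, so □□□¬p holds vacuously. ✓
3: successors {2, 6, 8}; □□¬p there: 2:T, 6:T, 8:F. ✗
4: no successors, so □□□¬p holds vacuously. ✓
5: successors {4, 8}; □□¬p there: 4:T, 8:F. ✗
6: no successors, so □□□¬p holds vacuously. ✓
7: successors {2, 5, 6, 8}; □□¬p there: 2:T, 5:T, 6:T, 8:F. ✗
8: successors {7}; □□¬p there: 7:F. ✗

{2, 4, 6}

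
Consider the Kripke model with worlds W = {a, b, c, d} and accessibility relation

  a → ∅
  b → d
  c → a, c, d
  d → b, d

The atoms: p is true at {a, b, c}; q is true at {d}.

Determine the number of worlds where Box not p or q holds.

3

a: Box not p is T, q is F. ✓
b: Box not p is T, q is F. ✓
c: Box not p is F, q is F. ✗
d: Box not p is F, q is T. ✓
Satisfying worlds: {a, b, d}.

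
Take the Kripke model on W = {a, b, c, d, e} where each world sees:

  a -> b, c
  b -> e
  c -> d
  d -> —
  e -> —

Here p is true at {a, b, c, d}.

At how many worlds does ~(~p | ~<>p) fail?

3

a: ~p | ~<>p is F. ✓
b: ~p | ~<>p is T. ✗
c: ~p | ~<>p is F. ✓
d: ~p | ~<>p is T. ✗
e: ~p | ~<>p is T. ✗
Satisfying worlds: {a, c}.
So ~(~p | ~<>p) fails at the other 3 worlds.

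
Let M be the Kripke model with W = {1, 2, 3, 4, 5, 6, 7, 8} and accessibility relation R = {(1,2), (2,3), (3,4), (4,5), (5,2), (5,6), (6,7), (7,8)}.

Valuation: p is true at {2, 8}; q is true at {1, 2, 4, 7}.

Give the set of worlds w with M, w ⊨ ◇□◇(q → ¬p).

{1, 2, 3, 4, 5, 7}

1: successors {2}; □◇(q → ¬p) there: 2:T. ✓
2: successors {3}; □◇(q → ¬p) there: 3:T. ✓
3: successors {4}; □◇(q → ¬p) there: 4:T. ✓
4: successors {5}; □◇(q → ¬p) there: 5:T. ✓
5: successors {2, 6}; □◇(q → ¬p) there: 2:T, 6:T. ✓
6: successors {7}; □◇(q → ¬p) there: 7:F. ✗
7: successors {8}; □◇(q → ¬p) there: 8:T. ✓
8: no successors, so ◇□◇(q → ¬p) fails. ✗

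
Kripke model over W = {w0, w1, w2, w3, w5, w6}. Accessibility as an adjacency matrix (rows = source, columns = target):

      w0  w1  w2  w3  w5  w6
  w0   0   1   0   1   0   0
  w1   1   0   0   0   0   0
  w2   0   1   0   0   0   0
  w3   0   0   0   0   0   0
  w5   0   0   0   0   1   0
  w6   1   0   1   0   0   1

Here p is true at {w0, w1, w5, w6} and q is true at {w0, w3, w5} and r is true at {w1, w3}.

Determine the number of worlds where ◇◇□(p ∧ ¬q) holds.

w0: successors {w1, w3}; ◇□(p ∧ ¬q) there: w1:F, w3:F. ✗
w1: successors {w0}; ◇□(p ∧ ¬q) there: w0:T. ✓
w2: successors {w1}; ◇□(p ∧ ¬q) there: w1:F. ✗
w3: no successors, so ◇◇□(p ∧ ¬q) fails. ✗
w5: successors {w5}; ◇□(p ∧ ¬q) there: w5:F. ✗
w6: successors {w0, w2, w6}; ◇□(p ∧ ¬q) there: w0:T, w2:F, w6:T. ✓
Satisfying worlds: {w1, w6}.

2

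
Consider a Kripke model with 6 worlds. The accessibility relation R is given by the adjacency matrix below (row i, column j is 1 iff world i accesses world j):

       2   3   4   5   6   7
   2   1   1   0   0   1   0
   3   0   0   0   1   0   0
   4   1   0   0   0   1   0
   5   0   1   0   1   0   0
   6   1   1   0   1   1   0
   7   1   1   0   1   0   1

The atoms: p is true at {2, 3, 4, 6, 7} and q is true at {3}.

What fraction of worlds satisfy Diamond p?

2: successors {2, 3, 6}; p there: 2:T, 3:T, 6:T. ✓
3: successors {5}; p there: 5:F. ✗
4: successors {2, 6}; p there: 2:T, 6:T. ✓
5: successors {3, 5}; p there: 3:T, 5:F. ✓
6: successors {2, 3, 5, 6}; p there: 2:T, 3:T, 5:F, 6:T. ✓
7: successors {2, 3, 5, 7}; p there: 2:T, 3:T, 5:F, 7:T. ✓
That's 5 of 6 worlds, so 5/6.

5/6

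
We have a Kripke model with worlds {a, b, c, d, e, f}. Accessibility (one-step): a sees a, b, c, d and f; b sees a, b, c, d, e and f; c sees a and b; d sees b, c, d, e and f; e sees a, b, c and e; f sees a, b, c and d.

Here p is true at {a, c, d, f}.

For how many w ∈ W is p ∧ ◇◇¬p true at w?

4

a: p is T, ◇◇¬p is T. ✓
b: p is F, ◇◇¬p is T. ✗
c: p is T, ◇◇¬p is T. ✓
d: p is T, ◇◇¬p is T. ✓
e: p is F, ◇◇¬p is T. ✗
f: p is T, ◇◇¬p is T. ✓
Satisfying worlds: {a, c, d, f}.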